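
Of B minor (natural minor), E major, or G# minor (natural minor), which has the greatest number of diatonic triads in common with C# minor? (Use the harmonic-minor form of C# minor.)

E major

Triads of C# minor (harmonic minor): C#m (i), D#dim (ii°), Eaug (III+), F#m (iv), G# (V), A (VI), B#dim (vii°).
B minor (natural minor) shares 2: F#m, A.
E major shares 4: C#m, D#dim, F#m, A.
G# minor (natural minor) shares 1: C#m.
The most common triads (4) are shared with E major.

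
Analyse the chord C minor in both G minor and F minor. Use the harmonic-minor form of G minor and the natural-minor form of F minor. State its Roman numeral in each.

The scale of G minor (harmonic minor) is G A B♭ C D E♭ F♯; C is degree 4, and the triad built there (C-E♭-G) is minor, so it is iv.
The scale of F minor (natural minor) is F G A♭ B♭ C D♭ E♭; C is degree 5, and the triad built there (C-E♭-G) is minor, so it is v.

iv in G minor; v in F minor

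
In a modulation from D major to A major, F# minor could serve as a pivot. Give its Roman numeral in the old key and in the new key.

The scale of D major is D E F# G A B C#; F# is degree 3, and the triad built there (F#-A-C#) is minor, so it is iii.
The scale of A major is A B C# D E F# G#; F# is degree 6, and the triad built there (F#-A-C#) is minor, so it is vi.

iii in D major; vi in A major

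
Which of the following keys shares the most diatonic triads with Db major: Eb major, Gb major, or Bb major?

Gb major

Triads of Db major: Db major (I), Eb minor (ii), F minor (iii), Gb major (IV), Ab major (V), Bb minor (vi), C diminished (vii°).
Eb major shares 2: Fm, Ab.
Gb major shares 4: Db, Ebm, Gb, Bbm.
Bb major shares 0: none.
The most common triads (4) are shared with Gb major.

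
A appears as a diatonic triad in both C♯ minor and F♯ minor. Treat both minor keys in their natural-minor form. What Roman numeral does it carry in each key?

The scale of C♯ minor (natural minor) is C♯ D♯ E F♯ G♯ A B; A is degree 6, and the triad built there (A-C♯-E) is major, so it is VI.
The scale of F♯ minor (natural minor) is F♯ G♯ A B C♯ D E; A is degree 3, and the triad built there (A-C♯-E) is major, so it is III.

VI in C♯ minor; III in F♯ minor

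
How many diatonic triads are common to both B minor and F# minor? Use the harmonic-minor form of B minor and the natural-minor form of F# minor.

Diatonic triads of B minor (harmonic minor): B minor (i), C# diminished (ii°), D augmented (III+), E minor (iv), F# major (V), G major (VI), A# diminished (vii°).
Diatonic triads of F# minor (natural minor): F# minor (i), G# diminished (ii°), A major (III), B minor (iv), C# minor (v), D major (VI), E major (VII).
Matching root and quality in both lists: B minor.
That gives 1 common triad.

1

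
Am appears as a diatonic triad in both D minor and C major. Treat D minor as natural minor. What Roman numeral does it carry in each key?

v in D minor; vi in C major

The scale of D minor (natural minor) is D E F G A B♭ C; A is degree 5, and the triad built there (A-C-E) is minor, so it is v.
The scale of C major is C D E F G A B; A is degree 6, and the triad built there (A-C-E) is minor, so it is vi.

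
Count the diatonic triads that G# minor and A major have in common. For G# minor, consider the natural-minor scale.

2

Diatonic triads of G# minor (natural minor): G#m (i), A#dim (ii°), B (III), C#m (iv), D#m (v), E (VI), F# (VII).
Diatonic triads of A major: A (I), Bm (ii), C#m (iii), D (IV), E (V), F#m (vi), G#dim (vii°).
Matching root and quality in both lists: C#m, E.
That gives 2 common triads.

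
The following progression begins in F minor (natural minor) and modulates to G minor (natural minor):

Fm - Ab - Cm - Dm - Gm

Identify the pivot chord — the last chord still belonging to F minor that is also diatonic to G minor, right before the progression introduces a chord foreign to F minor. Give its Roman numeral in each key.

Cm — v in F minor, iv in G minor

Chords diatonic to F minor: Fm, Gdim, Ab, Bbm, Cm, Db, Eb.
Reading the progression, the first chord not in that set is Dm, so the modulation leaves F minor there.
The chord immediately before Dm is Cm, which is diatonic to both keys: v in F minor and iv in G minor.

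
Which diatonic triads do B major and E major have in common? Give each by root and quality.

Triads in B major: B major (I), C# minor (ii), D# minor (iii), E major (IV), F# major (V), G# minor (vi), A# diminished (vii°).
Triads in E major: E major (I), F# minor (ii), G# minor (iii), A major (IV), B major (V), C# minor (vi), D# diminished (vii°).
Shared triads with their functions: B major (I in B major, V in E major); C# minor (ii in B major, vi in E major); E major (IV in B major, I in E major); G# minor (vi in B major, iii in E major).

B, C#m, E, G#m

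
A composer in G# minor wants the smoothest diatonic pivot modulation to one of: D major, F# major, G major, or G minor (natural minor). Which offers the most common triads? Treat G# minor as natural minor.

F# major

Triads of G# minor (natural minor): G# minor (i), A# diminished (ii°), B major (III), C# minor (iv), D# minor (v), E major (VI), F# major (VII).
D major shares 0: none.
F# major shares 4: G#m, B, D#m, F#.
G major shares 0: none.
G minor (natural minor) shares 0: none.
The most common triads (4) are shared with F# major.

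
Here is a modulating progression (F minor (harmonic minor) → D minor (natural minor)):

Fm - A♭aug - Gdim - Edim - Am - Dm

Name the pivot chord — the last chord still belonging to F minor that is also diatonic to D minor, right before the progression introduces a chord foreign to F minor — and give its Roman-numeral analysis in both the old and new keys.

Chords diatonic to F minor: Fm, Gdim, A♭aug, B♭m, C, D♭, Edim.
Reading the progression, the first chord not in that set is Am, so the modulation leaves F minor there.
The chord immediately before Am is Edim, which is diatonic to both keys: vii° in F minor and ii° in D minor.

Edim — vii° in F minor, ii° in D minor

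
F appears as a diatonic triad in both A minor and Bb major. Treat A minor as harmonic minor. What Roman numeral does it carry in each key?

The scale of A minor (harmonic minor) is A B C D E F G#; F is degree 6, and the triad built there (F-A-C) is major, so it is VI.
The scale of Bb major is Bb C D Eb F G A; F is degree 5, and the triad built there (F-A-C) is major, so it is V.

VI in A minor; V in Bb major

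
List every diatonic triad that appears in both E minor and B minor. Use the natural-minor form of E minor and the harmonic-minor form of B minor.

Em, G, Bm

Triads in E minor (natural minor): Em (i), F♯dim (ii°), G (III), Am (iv), Bm (v), C (VI), D (VII).
Triads in B minor (harmonic minor): Bm (i), C♯dim (ii°), Daug (III+), Em (iv), F♯ (V), G (VI), A♯dim (vii°).
Shared triads with their functions: Em (i in E minor, iv in B minor); G (III in E minor, VI in B minor); Bm (v in E minor, i in B minor).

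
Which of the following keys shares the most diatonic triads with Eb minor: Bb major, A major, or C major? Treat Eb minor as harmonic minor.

Bb major

Triads of Eb minor (harmonic minor): Ebm (i), Fdim (ii°), Gbaug (III+), Abm (iv), Bb (V), Cb (VI), Ddim (vii°).
Bb major shares 1: Bb.
A major shares 0: none.
C major shares 0: none.
The most common triads (1) are shared with Bb major.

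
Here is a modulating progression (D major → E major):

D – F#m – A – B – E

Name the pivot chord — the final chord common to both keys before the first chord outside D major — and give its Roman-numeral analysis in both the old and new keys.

Chords diatonic to D major: D, Em, F#m, G, A, Bm, C#dim.
Reading the progression, the first chord not in that set is B, so the modulation leaves D major there.
The chord immediately before B is A, which is diatonic to both keys: V in D major and IV in E major.

A — V in D major, IV in E major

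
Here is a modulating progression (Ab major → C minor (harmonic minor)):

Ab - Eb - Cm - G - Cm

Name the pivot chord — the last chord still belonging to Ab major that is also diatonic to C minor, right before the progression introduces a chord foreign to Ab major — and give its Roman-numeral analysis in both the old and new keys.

Chords diatonic to Ab major: Ab, Bbm, Cm, Db, Eb, Fm, Gdim.
Reading the progression, the first chord not in that set is G, so the modulation leaves Ab major there.
The chord immediately before G is Cm, which is diatonic to both keys: iii in Ab major and i in C minor.

Cm — iii in Ab major, i in C minor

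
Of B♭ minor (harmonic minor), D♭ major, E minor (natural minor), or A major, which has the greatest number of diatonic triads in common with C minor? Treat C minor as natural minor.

Triads of C minor (natural minor): Cm (i), Ddim (ii°), E♭ (III), Fm (iv), Gm (v), A♭ (VI), B♭ (VII).
B♭ minor (harmonic minor) shares 0: none.
D♭ major shares 2: Fm, A♭.
E minor (natural minor) shares 0: none.
A major shares 0: none.
The most common triads (2) are shared with D♭ major.

D♭ major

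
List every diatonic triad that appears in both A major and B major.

Triads in A major: A (I), Bm (ii), C♯m (iii), D (IV), E (V), F♯m (vi), G♯dim (vii°).
Triads in B major: B (I), C♯m (ii), D♯m (iii), E (IV), F♯ (V), G♯m (vi), A♯dim (vii°).
Shared triads with their functions: C♯m (iii in A major, ii in B major); E (V in A major, IV in B major).

C♯m, E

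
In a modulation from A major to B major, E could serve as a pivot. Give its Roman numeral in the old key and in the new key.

V in A major; IV in B major

The scale of A major is A B C♯ D E F♯ G♯; E is degree 5, and the triad built there (E-G♯-B) is major, so it is V.
The scale of B major is B C♯ D♯ E F♯ G♯ A♯; E is degree 4, and the triad built there (E-G♯-B) is major, so it is IV.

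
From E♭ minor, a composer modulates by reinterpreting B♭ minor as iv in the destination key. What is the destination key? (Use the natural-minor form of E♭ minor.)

The numeral iv denotes a minor triad on scale degree 4. With B♭ on degree 4, the tonic of the new key is F.
Degree 4 carries a minor triad in minor keys, so the destination is F minor.
Check: the diatonic triads of F minor (natural minor) are Fm (i), Gdim (ii°), A♭ (III), B♭m (iv), Cm (v), D♭ (VI), E♭ (VII) — B♭ minor is indeed iv.

F minor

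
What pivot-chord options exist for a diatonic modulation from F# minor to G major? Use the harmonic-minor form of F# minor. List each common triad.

Triads in F# minor (harmonic minor): F#m (i), G#dim (ii°), Aaug (III+), Bm (iv), C# (V), D (VI), E#dim (vii°).
Triads in G major: G (I), Am (ii), Bm (iii), C (IV), D (V), Em (vi), F#dim (vii°).
Shared triads with their functions: Bm (iv in F# minor, iii in G major); D (VI in F# minor, V in G major).

Bm, D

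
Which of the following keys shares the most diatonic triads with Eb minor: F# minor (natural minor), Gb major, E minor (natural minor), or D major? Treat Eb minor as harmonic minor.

Triads of Eb minor (harmonic minor): Eb minor (i), F diminished (ii°), Gb augmented (III+), Ab minor (iv), Bb major (V), Cb major (VI), D diminished (vii°).
F# minor (natural minor) shares 0: none.
Gb major shares 4: Ebm, Fdim, Abm, Cb.
E minor (natural minor) shares 0: none.
D major shares 0: none.
The most common triads (4) are shared with Gb major.

Gb major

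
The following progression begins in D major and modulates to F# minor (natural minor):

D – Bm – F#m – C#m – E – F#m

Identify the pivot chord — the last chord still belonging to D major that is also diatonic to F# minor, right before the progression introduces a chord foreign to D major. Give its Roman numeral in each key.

Chords diatonic to D major: D, Em, F#m, G, A, Bm, C#dim.
Reading the progression, the first chord not in that set is C#m, so the modulation leaves D major there.
The chord immediately before C#m is F#m, which is diatonic to both keys: iii in D major and i in F# minor.

F#m — iii in D major, i in F# minor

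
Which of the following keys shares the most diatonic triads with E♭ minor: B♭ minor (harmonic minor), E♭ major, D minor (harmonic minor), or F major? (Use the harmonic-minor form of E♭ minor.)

E♭ major

Triads of E♭ minor (harmonic minor): E♭m (i), Fdim (ii°), G♭aug (III+), A♭m (iv), B♭ (V), C♭ (VI), Ddim (vii°).
B♭ minor (harmonic minor) shares 1: E♭m.
E♭ major shares 2: B♭, Ddim.
D minor (harmonic minor) shares 1: B♭.
F major shares 1: B♭.
The most common triads (2) are shared with E♭ major.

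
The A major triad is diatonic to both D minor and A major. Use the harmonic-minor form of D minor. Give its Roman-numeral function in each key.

The scale of D minor (harmonic minor) is D E F G A Bb C#; A is degree 5, and the triad built there (A-C#-E) is major, so it is V.
The scale of A major is A B C# D E F# G#; A is degree 1, and the triad built there (A-C#-E) is major, so it is I.

V in D minor; I in A major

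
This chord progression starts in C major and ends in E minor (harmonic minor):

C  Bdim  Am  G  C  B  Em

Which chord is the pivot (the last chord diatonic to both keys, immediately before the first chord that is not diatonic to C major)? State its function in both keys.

Chords diatonic to C major: C, Dm, Em, F, G, Am, Bdim.
Reading the progression, the first chord not in that set is B, so the modulation leaves C major there.
The chord immediately before B is C, which is diatonic to both keys: I in C major and VI in E minor.

C — I in C major, VI in E minor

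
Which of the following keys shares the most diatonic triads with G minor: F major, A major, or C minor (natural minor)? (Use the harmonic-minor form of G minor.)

C minor

Triads of G minor (harmonic minor): Gm (i), Adim (ii°), Bbaug (III+), Cm (iv), D (V), Eb (VI), F#dim (vii°).
F major shares 1: Gm.
A major shares 1: D.
C minor (natural minor) shares 3: Gm, Cm, Eb.
The most common triads (3) are shared with C minor.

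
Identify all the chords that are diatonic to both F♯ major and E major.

Triads in F♯ major: F♯ (I), G♯m (ii), A♯m (iii), B (IV), C♯ (V), D♯m (vi), E♯dim (vii°).
Triads in E major: E (I), F♯m (ii), G♯m (iii), A (IV), B (V), C♯m (vi), D♯dim (vii°).
Shared triads with their functions: G♯m (ii in F♯ major, iii in E major); B (IV in F♯ major, V in E major).

G♯m, B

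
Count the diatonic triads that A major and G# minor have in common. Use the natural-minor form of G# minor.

Diatonic triads of A major: A major (I), B minor (ii), C# minor (iii), D major (IV), E major (V), F# minor (vi), G# diminished (vii°).
Diatonic triads of G# minor (natural minor): G# minor (i), A# diminished (ii°), B major (III), C# minor (iv), D# minor (v), E major (VI), F# major (VII).
Matching root and quality in both lists: C# minor, E major.
That gives 2 common triads.

2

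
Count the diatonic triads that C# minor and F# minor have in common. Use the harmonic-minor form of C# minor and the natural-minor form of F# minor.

3

Diatonic triads of C# minor (harmonic minor): C# minor (i), D# diminished (ii°), E augmented (III+), F# minor (iv), G# major (V), A major (VI), B# diminished (vii°).
Diatonic triads of F# minor (natural minor): F# minor (i), G# diminished (ii°), A major (III), B minor (iv), C# minor (v), D major (VI), E major (VII).
Matching root and quality in both lists: C# minor, F# minor, A major.
That gives 3 common triads.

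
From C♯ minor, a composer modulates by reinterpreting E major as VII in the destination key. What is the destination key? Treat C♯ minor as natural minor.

F♯ minor

The numeral VII denotes a major triad on scale degree 7. With E on degree 7, the tonic of the new key is F♯.
Degree 7 carries a major triad in natural-minor keys, so the destination is F♯ minor.
Check: the diatonic triads of F♯ minor (natural minor) are F♯m (i), G♯dim (ii°), A (III), Bm (iv), C♯m (v), D (VI), E (VII) — E major is indeed VII.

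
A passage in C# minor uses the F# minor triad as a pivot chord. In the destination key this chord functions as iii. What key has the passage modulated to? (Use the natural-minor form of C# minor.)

D major

The numeral iii denotes a minor triad on scale degree 3. With F# on degree 3, the tonic of the new key is D.
Degree 3 carries a minor triad in major keys, so the destination is D major.
Check: the diatonic triads of D major are D (I), Em (ii), F#m (iii), G (IV), A (V), Bm (vi), C#dim (vii°) — F# minor is indeed iii.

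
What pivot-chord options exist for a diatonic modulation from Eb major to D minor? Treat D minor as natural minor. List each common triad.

Gm, Bb

Triads in Eb major: Eb (I), Fm (ii), Gm (iii), Ab (IV), Bb (V), Cm (vi), Ddim (vii°).
Triads in D minor (natural minor): Dm (i), Edim (ii°), F (III), Gm (iv), Am (v), Bb (VI), C (VII).
Shared triads with their functions: Gm (iii in Eb major, iv in D minor); Bb (V in Eb major, VI in D minor).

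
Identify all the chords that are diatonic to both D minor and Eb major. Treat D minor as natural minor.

Triads in D minor (natural minor): Dm (i), Edim (ii°), F (III), Gm (iv), Am (v), Bb (VI), C (VII).
Triads in Eb major: Eb (I), Fm (ii), Gm (iii), Ab (IV), Bb (V), Cm (vi), Ddim (vii°).
Shared triads with their functions: Gm (iv in D minor, iii in Eb major); Bb (VI in D minor, V in Eb major).

Gm, Bb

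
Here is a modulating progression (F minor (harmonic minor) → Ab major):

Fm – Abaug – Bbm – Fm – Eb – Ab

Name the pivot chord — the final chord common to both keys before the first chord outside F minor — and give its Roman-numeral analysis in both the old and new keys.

Fm — i in F minor, vi in Ab major

Chords diatonic to F minor: Fm, Gdim, Abaug, Bbm, C, Db, Edim.
Reading the progression, the first chord not in that set is Eb, so the modulation leaves F minor there.
The chord immediately before Eb is Fm, which is diatonic to both keys: i in F minor and vi in Ab major.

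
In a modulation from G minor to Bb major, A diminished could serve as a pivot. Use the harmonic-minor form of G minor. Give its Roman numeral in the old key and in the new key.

ii° in G minor; vii° in Bb major

The scale of G minor (harmonic minor) is G A Bb C D Eb F#; A is degree 2, and the triad built there (A-C-Eb) is diminished, so it is ii°.
The scale of Bb major is Bb C D Eb F G A; A is degree 7, and the triad built there (A-C-Eb) is diminished, so it is vii°.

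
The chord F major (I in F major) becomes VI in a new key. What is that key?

A minor

The numeral VI denotes a major triad on scale degree 6. With F on degree 6, the tonic of the new key is A.
Degree 6 carries a major triad in minor keys, so the destination is A minor.
Check: the diatonic triads of A minor (natural minor) are Am (i), Bdim (ii°), C (III), Dm (iv), Em (v), F (VI), G (VII) — F major is indeed VI.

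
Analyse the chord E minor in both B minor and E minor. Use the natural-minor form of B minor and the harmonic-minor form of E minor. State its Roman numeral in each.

iv in B minor; i in E minor

The scale of B minor (natural minor) is B C# D E F# G A; E is degree 4, and the triad built there (E-G-B) is minor, so it is iv.
The scale of E minor (harmonic minor) is E F# G A B C D#; E is degree 1, and the triad built there (E-G-B) is minor, so it is i.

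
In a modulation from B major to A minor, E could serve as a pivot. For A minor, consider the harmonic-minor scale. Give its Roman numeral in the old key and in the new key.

IV in B major; V in A minor

The scale of B major is B C# D# E F# G# A#; E is degree 4, and the triad built there (E-G#-B) is major, so it is IV.
The scale of A minor (harmonic minor) is A B C D E F G#; E is degree 5, and the triad built there (E-G#-B) is major, so it is V.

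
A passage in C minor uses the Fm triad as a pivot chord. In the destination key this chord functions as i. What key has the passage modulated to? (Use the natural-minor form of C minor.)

The numeral i denotes a minor triad on scale degree 1. With F on degree 1, the tonic of the new key is F.
Degree 1 carries a minor triad in minor keys, so the destination is F minor.
Check: the diatonic triads of F minor (natural minor) are Fm (i), Gdim (ii°), Ab (III), Bbm (iv), Cm (v), Db (VI), Eb (VII) — Fm is indeed i.

F minor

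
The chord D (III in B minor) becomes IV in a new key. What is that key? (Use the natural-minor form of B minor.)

The numeral IV denotes a major triad on scale degree 4. With D on degree 4, the tonic of the new key is A.
Degree 4 carries a major triad in major keys, so the destination is A major.
Check: the diatonic triads of A major are A (I), Bm (ii), C♯m (iii), D (IV), E (V), F♯m (vi), G♯dim (vii°) — D is indeed IV.

A major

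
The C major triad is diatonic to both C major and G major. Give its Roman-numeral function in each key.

I in C major; IV in G major

The scale of C major is C D E F G A B; C is degree 1, and the triad built there (C-E-G) is major, so it is I.
The scale of G major is G A B C D E F#; C is degree 4, and the triad built there (C-E-G) is major, so it is IV.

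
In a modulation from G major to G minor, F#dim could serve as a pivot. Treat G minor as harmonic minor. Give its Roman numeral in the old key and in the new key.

The scale of G major is G A B C D E F#; F# is degree 7, and the triad built there (F#-A-C) is diminished, so it is vii°.
The scale of G minor (harmonic minor) is G A Bb C D Eb F#; F# is degree 7, and the triad built there (F#-A-C) is diminished, so it is vii°.

vii° in G major; vii° in G minor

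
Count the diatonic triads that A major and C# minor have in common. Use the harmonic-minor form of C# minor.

3

Diatonic triads of A major: A (I), Bm (ii), C#m (iii), D (IV), E (V), F#m (vi), G#dim (vii°).
Diatonic triads of C# minor (harmonic minor): C#m (i), D#dim (ii°), Eaug (III+), F#m (iv), G# (V), A (VI), B#dim (vii°).
Matching root and quality in both lists: A, C#m, F#m.
That gives 3 common triads.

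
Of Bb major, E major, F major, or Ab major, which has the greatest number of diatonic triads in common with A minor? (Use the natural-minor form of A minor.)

Triads of A minor (natural minor): A minor (i), B diminished (ii°), C major (III), D minor (iv), E minor (v), F major (VI), G major (VII).
Bb major shares 2: Dm, F.
E major shares 0: none.
F major shares 4: Am, C, Dm, F.
Ab major shares 0: none.
The most common triads (4) are shared with F major.

F major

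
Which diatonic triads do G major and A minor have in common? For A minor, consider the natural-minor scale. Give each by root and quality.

G, Am, C, Em

Triads in G major: G (I), Am (ii), Bm (iii), C (IV), D (V), Em (vi), F♯dim (vii°).
Triads in A minor (natural minor): Am (i), Bdim (ii°), C (III), Dm (iv), Em (v), F (VI), G (VII).
Shared triads with their functions: G (I in G major, VII in A minor); Am (ii in G major, i in A minor); C (IV in G major, III in A minor); Em (vi in G major, v in A minor).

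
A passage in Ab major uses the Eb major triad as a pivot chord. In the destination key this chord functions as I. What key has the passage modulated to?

The numeral I denotes a major triad on scale degree 1. With Eb on degree 1, the tonic of the new key is Eb.
Degree 1 carries a major triad in major keys, so the destination is Eb major.
Check: the diatonic triads of Eb major are Eb (I), Fm (ii), Gm (iii), Ab (IV), Bb (V), Cm (vi), Ddim (vii°) — Eb major is indeed I.

Eb major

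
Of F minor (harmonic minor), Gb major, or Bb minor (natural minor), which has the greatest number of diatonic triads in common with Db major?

Triads of Db major: Db (I), Ebm (ii), Fm (iii), Gb (IV), Ab (V), Bbm (vi), Cdim (vii°).
F minor (harmonic minor) shares 3: Db, Fm, Bbm.
Gb major shares 4: Db, Ebm, Gb, Bbm.
Bb minor (natural minor) shares 7: Db, Ebm, Fm, Gb, Ab, Bbm, Cdim.
The most common triads (7) are shared with Bb minor.

Bb minor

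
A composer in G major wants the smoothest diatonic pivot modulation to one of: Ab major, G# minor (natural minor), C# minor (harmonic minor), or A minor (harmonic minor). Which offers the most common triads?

Triads of G major: G (I), Am (ii), Bm (iii), C (IV), D (V), Em (vi), F#dim (vii°).
Ab major shares 0: none.
G# minor (natural minor) shares 0: none.
C# minor (harmonic minor) shares 0: none.
A minor (harmonic minor) shares 1: Am.
The most common triads (1) are shared with A minor.

A minor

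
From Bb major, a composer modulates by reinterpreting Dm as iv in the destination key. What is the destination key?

A minor

The numeral iv denotes a minor triad on scale degree 4. With D on degree 4, the tonic of the new key is A.
Degree 4 carries a minor triad in minor keys, so the destination is A minor.
Check: the diatonic triads of A minor (natural minor) are Am (i), Bdim (ii°), C (III), Dm (iv), Em (v), F (VI), G (VII) — Dm is indeed iv.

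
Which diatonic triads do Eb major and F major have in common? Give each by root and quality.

Triads in Eb major: Eb major (I), F minor (ii), G minor (iii), Ab major (IV), Bb major (V), C minor (vi), D diminished (vii°).
Triads in F major: F major (I), G minor (ii), A minor (iii), Bb major (IV), C major (V), D minor (vi), E diminished (vii°).
Shared triads with their functions: G minor (iii in Eb major, ii in F major); Bb major (V in Eb major, IV in F major).

Gm, Bb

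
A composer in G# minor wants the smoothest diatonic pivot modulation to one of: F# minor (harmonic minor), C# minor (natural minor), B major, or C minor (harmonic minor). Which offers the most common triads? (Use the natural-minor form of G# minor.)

B major

Triads of G# minor (natural minor): G# minor (i), A# diminished (ii°), B major (III), C# minor (iv), D# minor (v), E major (VI), F# major (VII).
F# minor (harmonic minor) shares 0: none.
C# minor (natural minor) shares 4: G#m, B, C#m, E.
B major shares 7: G#m, A#dim, B, C#m, D#m, E, F#.
C minor (harmonic minor) shares 0: none.
The most common triads (7) are shared with B major.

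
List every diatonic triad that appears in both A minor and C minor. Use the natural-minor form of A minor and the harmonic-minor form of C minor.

Bdim, G

Triads in A minor (natural minor): Am (i), Bdim (ii°), C (III), Dm (iv), Em (v), F (VI), G (VII).
Triads in C minor (harmonic minor): Cm (i), Ddim (ii°), Ebaug (III+), Fm (iv), G (V), Ab (VI), Bdim (vii°).
Shared triads with their functions: Bdim (ii° in A minor, vii° in C minor); G (VII in A minor, V in C minor).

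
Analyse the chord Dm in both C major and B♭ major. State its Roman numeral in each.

ii in C major; iii in B♭ major

The scale of C major is C D E F G A B; D is degree 2, and the triad built there (D-F-A) is minor, so it is ii.
The scale of B♭ major is B♭ C D E♭ F G A; D is degree 3, and the triad built there (D-F-A) is minor, so it is iii.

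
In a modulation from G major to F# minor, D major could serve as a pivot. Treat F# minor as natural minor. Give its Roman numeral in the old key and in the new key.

The scale of G major is G A B C D E F#; D is degree 5, and the triad built there (D-F#-A) is major, so it is V.
The scale of F# minor (natural minor) is F# G# A B C# D E; D is degree 6, and the triad built there (D-F#-A) is major, so it is VI.

V in G major; VI in F# minor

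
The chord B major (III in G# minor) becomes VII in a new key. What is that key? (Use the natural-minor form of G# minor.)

C# minor

The numeral VII denotes a major triad on scale degree 7. With B on degree 7, the tonic of the new key is C#.
Degree 7 carries a major triad in natural-minor keys, so the destination is C# minor.
Check: the diatonic triads of C# minor (natural minor) are C#m (i), D#dim (ii°), E (III), F#m (iv), G#m (v), A (VI), B (VII) — B major is indeed VII.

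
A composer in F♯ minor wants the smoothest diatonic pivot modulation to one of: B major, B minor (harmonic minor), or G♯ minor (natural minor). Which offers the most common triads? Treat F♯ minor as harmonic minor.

B minor

Triads of F♯ minor (harmonic minor): F♯ minor (i), G♯ diminished (ii°), A augmented (III+), B minor (iv), C♯ major (V), D major (VI), E♯ diminished (vii°).
B major shares 0: none.
B minor (harmonic minor) shares 1: Bm.
G♯ minor (natural minor) shares 0: none.
The most common triads (1) are shared with B minor.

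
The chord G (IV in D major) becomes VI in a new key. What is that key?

The numeral VI denotes a major triad on scale degree 6. With G on degree 6, the tonic of the new key is B.
Degree 6 carries a major triad in minor keys, so the destination is B minor.
Check: the diatonic triads of B minor (natural minor) are Bm (i), C♯dim (ii°), D (III), Em (iv), F♯m (v), G (VI), A (VII) — G is indeed VI.

B minor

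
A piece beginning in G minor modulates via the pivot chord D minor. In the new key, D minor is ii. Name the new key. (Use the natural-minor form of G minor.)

C major

The numeral ii denotes a minor triad on scale degree 2. With D on degree 2, the tonic of the new key is C.
Degree 2 carries a minor triad in major keys, so the destination is C major.
Check: the diatonic triads of C major are C (I), Dm (ii), Em (iii), F (IV), G (V), Am (vi), Bdim (vii°) — D minor is indeed ii.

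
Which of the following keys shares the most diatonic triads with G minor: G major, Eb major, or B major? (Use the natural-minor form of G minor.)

Eb major

Triads of G minor (natural minor): G minor (i), A diminished (ii°), Bb major (III), C minor (iv), D minor (v), Eb major (VI), F major (VII).
G major shares 0: none.
Eb major shares 4: Gm, Bb, Cm, Eb.
B major shares 0: none.
The most common triads (4) are shared with Eb major.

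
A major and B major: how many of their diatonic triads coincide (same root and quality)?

Diatonic triads of A major: A major (I), B minor (ii), C# minor (iii), D major (IV), E major (V), F# minor (vi), G# diminished (vii°).
Diatonic triads of B major: B major (I), C# minor (ii), D# minor (iii), E major (IV), F# major (V), G# minor (vi), A# diminished (vii°).
Matching root and quality in both lists: C# minor, E major.
That gives 2 common triads.

2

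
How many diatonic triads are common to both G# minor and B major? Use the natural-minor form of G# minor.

Diatonic triads of G# minor (natural minor): G# minor (i), A# diminished (ii°), B major (III), C# minor (iv), D# minor (v), E major (VI), F# major (VII).
Diatonic triads of B major: B major (I), C# minor (ii), D# minor (iii), E major (IV), F# major (V), G# minor (vi), A# diminished (vii°).
Matching root and quality in both lists: G# minor, A# diminished, B major, C# minor, D# minor, E major, F# major.
That gives 7 common triads.

7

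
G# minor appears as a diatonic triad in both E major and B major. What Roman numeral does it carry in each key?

iii in E major; vi in B major

The scale of E major is E F# G# A B C# D#; G# is degree 3, and the triad built there (G#-B-D#) is minor, so it is iii.
The scale of B major is B C# D# E F# G# A#; G# is degree 6, and the triad built there (G#-B-D#) is minor, so it is vi.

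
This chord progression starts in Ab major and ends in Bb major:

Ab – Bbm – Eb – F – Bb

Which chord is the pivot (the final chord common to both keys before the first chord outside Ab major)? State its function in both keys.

Chords diatonic to Ab major: Ab, Bbm, Cm, Db, Eb, Fm, Gdim.
Reading the progression, the first chord not in that set is F, so the modulation leaves Ab major there.
The chord immediately before F is Eb, which is diatonic to both keys: V in Ab major and IV in Bb major.

Eb — V in Ab major, IV in Bb major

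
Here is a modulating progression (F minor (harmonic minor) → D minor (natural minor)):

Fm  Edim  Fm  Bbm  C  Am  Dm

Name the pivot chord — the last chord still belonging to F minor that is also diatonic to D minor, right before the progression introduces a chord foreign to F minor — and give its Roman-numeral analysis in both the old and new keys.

C — V in F minor, VII in D minor

Chords diatonic to F minor: Fm, Gdim, Abaug, Bbm, C, Db, Edim.
Reading the progression, the first chord not in that set is Am, so the modulation leaves F minor there.
The chord immediately before Am is C, which is diatonic to both keys: V in F minor and VII in D minor.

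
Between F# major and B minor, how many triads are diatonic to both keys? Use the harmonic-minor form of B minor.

1

Diatonic triads of F# major: F# (I), G#m (ii), A#m (iii), B (IV), C# (V), D#m (vi), E#dim (vii°).
Diatonic triads of B minor (harmonic minor): Bm (i), C#dim (ii°), Daug (III+), Em (iv), F# (V), G (VI), A#dim (vii°).
Matching root and quality in both lists: F#.
That gives 1 common triad.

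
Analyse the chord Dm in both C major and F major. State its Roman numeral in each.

ii in C major; vi in F major

The scale of C major is C D E F G A B; D is degree 2, and the triad built there (D-F-A) is minor, so it is ii.
The scale of F major is F G A B♭ C D E; D is degree 6, and the triad built there (D-F-A) is minor, so it is vi.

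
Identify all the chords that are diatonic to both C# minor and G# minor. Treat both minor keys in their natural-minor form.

Triads in C# minor (natural minor): C#m (i), D#dim (ii°), E (III), F#m (iv), G#m (v), A (VI), B (VII).
Triads in G# minor (natural minor): G#m (i), A#dim (ii°), B (III), C#m (iv), D#m (v), E (VI), F# (VII).
Shared triads with their functions: C#m (i in C# minor, iv in G# minor); E (III in C# minor, VI in G# minor); G#m (v in C# minor, i in G# minor); B (VII in C# minor, III in G# minor).

C#m, E, G#m, B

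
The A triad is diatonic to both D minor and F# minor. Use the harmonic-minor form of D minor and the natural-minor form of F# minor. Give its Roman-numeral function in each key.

The scale of D minor (harmonic minor) is D E F G A Bb C#; A is degree 5, and the triad built there (A-C#-E) is major, so it is V.
The scale of F# minor (natural minor) is F# G# A B C# D E; A is degree 3, and the triad built there (A-C#-E) is major, so it is III.

V in D minor; III in F# minor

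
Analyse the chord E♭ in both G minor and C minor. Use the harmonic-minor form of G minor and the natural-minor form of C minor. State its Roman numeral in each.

VI in G minor; III in C minor

The scale of G minor (harmonic minor) is G A B♭ C D E♭ F♯; E♭ is degree 6, and the triad built there (E♭-G-B♭) is major, so it is VI.
The scale of C minor (natural minor) is C D E♭ F G A♭ B♭; E♭ is degree 3, and the triad built there (E♭-G-B♭) is major, so it is III.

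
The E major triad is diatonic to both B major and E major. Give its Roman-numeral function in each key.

The scale of B major is B C# D# E F# G# A#; E is degree 4, and the triad built there (E-G#-B) is major, so it is IV.
The scale of E major is E F# G# A B C# D#; E is degree 1, and the triad built there (E-G#-B) is major, so it is I.

IV in B major; I in E major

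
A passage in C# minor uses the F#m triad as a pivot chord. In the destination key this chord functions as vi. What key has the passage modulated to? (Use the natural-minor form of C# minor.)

The numeral vi denotes a minor triad on scale degree 6. With F# on degree 6, the tonic of the new key is A.
Degree 6 carries a minor triad in major keys, so the destination is A major.
Check: the diatonic triads of A major are A (I), Bm (ii), C#m (iii), D (IV), E (V), F#m (vi), G#dim (vii°) — F#m is indeed vi.

A major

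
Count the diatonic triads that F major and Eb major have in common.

Diatonic triads of F major: F (I), Gm (ii), Am (iii), Bb (IV), C (V), Dm (vi), Edim (vii°).
Diatonic triads of Eb major: Eb (I), Fm (ii), Gm (iii), Ab (IV), Bb (V), Cm (vi), Ddim (vii°).
Matching root and quality in both lists: Gm, Bb.
That gives 2 common triads.

2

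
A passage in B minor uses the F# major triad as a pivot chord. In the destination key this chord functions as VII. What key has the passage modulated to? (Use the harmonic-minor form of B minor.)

G# minor

The numeral VII denotes a major triad on scale degree 7. With F# on degree 7, the tonic of the new key is G#.
Degree 7 carries a major triad in natural-minor keys, so the destination is G# minor.
Check: the diatonic triads of G# minor (natural minor) are G#m (i), A#dim (ii°), B (III), C#m (iv), D#m (v), E (VI), F# (VII) — F# major is indeed VII.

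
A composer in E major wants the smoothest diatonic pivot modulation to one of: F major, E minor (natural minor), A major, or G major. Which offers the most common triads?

A major

Triads of E major: E (I), F#m (ii), G#m (iii), A (IV), B (V), C#m (vi), D#dim (vii°).
F major shares 0: none.
E minor (natural minor) shares 0: none.
A major shares 4: E, F#m, A, C#m.
G major shares 0: none.
The most common triads (4) are shared with A major.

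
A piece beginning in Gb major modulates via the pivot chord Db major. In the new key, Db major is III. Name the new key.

The numeral III denotes a major triad on scale degree 3. With Db on degree 3, the tonic of the new key is Bb.
Degree 3 carries a major triad in natural-minor keys, so the destination is Bb minor.
Check: the diatonic triads of Bb minor (natural minor) are Bbm (i), Cdim (ii°), Db (III), Ebm (iv), Fm (v), Gb (VI), Ab (VII) — Db major is indeed III.

Bb minor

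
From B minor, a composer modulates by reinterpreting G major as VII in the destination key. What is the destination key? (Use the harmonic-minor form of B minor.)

A minor

The numeral VII denotes a major triad on scale degree 7. With G on degree 7, the tonic of the new key is A.
Degree 7 carries a major triad in natural-minor keys, so the destination is A minor.
Check: the diatonic triads of A minor (natural minor) are Am (i), Bdim (ii°), C (III), Dm (iv), Em (v), F (VI), G (VII) — G major is indeed VII.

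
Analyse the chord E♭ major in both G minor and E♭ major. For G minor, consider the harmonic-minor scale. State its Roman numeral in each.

The scale of G minor (harmonic minor) is G A B♭ C D E♭ F♯; E♭ is degree 6, and the triad built there (E♭-G-B♭) is major, so it is VI.
The scale of E♭ major is E♭ F G A♭ B♭ C D; E♭ is degree 1, and the triad built there (E♭-G-B♭) is major, so it is I.

VI in G minor; I in E♭ major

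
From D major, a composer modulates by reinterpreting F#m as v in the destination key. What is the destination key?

The numeral v denotes a minor triad on scale degree 5. With F# on degree 5, the tonic of the new key is B.
Degree 5 carries a minor triad in natural-minor keys, so the destination is B minor.
Check: the diatonic triads of B minor (natural minor) are Bm (i), C#dim (ii°), D (III), Em (iv), F#m (v), G (VI), A (VII) — F#m is indeed v.

B minor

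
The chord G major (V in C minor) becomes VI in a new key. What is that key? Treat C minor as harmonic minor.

B minor

The numeral VI denotes a major triad on scale degree 6. With G on degree 6, the tonic of the new key is B.
Degree 6 carries a major triad in minor keys, so the destination is B minor.
Check: the diatonic triads of B minor (natural minor) are Bm (i), C♯dim (ii°), D (III), Em (iv), F♯m (v), G (VI), A (VII) — G major is indeed VI.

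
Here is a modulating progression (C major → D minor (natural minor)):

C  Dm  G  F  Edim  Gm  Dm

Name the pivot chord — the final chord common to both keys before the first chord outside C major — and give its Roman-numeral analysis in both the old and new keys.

F — IV in C major, III in D minor

Chords diatonic to C major: C, Dm, Em, F, G, Am, Bdim.
Reading the progression, the first chord not in that set is Edim, so the modulation leaves C major there.
The chord immediately before Edim is F, which is diatonic to both keys: IV in C major and III in D minor.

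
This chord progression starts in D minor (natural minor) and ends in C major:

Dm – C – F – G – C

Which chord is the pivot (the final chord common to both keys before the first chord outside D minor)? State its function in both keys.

F — III in D minor, IV in C major

Chords diatonic to D minor: Dm, Edim, F, Gm, Am, Bb, C.
Reading the progression, the first chord not in that set is G, so the modulation leaves D minor there.
The chord immediately before G is F, which is diatonic to both keys: III in D minor and IV in C major.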